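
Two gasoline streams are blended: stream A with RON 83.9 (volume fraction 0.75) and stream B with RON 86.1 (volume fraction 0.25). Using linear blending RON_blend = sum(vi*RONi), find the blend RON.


Linear blending: RON_blend = sum(vi * RONi)
Contribution 1: 0.75 * 83.9 = 62.925
Contribution 2: 0.25 * 86.1 = 21.525
RON_blend = 62.925 + 21.525 = 84.45

84.45


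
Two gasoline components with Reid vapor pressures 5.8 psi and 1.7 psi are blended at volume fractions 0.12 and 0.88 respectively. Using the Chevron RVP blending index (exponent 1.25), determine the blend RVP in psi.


Chevron index: RVP_blend = (sum xi*RVPi^1.25)^(1/1.25)
RVP^1.25 terms: 0.12 * 5.8^1.25 + 0.88 * 1.7^1.25 = 2.78833
RVP_blend = 2.78833^(1/1.25) = 2.271

2.271 psi


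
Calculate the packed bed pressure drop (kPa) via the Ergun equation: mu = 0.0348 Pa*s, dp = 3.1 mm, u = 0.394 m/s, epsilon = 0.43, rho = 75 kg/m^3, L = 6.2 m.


dp = 3.1 mm = 0.0031 m
Viscous term = 150*0.0348*0.394*(1-0.43)^2 / (0.0031^2*0.43^3) = 874556
Inertial term = 1.75*75*0.394^2*(1-0.43) / (0.0031*0.43^3) = 47119.4
dP/L = 874556 + 47119.4 = 921675 Pa/m
dP = 921675 * 6.2 / 1000 = 5714 kPa

5714 kPa


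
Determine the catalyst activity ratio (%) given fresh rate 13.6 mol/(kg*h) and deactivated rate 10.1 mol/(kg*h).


Activity (%) = (rate_used / rate_fresh) * 100
rate_used = 10.1, rate_fresh = 13.6
= (10.1 / 13.6) * 100
= 0.7426 * 100 = 74.26

74.26 %


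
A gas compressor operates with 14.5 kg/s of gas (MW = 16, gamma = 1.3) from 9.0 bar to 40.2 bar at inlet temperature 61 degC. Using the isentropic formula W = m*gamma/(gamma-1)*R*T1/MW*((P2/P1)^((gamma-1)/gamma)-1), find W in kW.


Isentropic work: W = m*(gamma/(gamma-1))*(R*T1/MW)*((P2/P1)^((gamma-1)/gamma) - 1)
T1 = 61 + 273.15 = 334.15 K
Pressure ratio = 40.2 / 9.0 = 4.46667
Exponent = (1.3 - 1)/1.3 = 0.230769
(P2/P1)^exp - 1 = 4.46667^0.230769 - 1 = 0.412525
W = 14.5 * 1.3 / 0.3 * 8.314 * 334.15 / 16 * 0.412525 = 4501

4501 kW


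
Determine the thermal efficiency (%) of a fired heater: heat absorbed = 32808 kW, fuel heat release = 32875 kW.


Furnace efficiency = Q_absorbed / Q_fuel * 100
= 32808 / 32875 * 100 = 99.80

99.80 %


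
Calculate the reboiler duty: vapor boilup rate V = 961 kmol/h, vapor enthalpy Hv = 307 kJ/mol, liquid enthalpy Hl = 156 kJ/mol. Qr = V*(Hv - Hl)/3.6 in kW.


Qr = 961 * (307 - 156) / 3.6 = 961 * 151 / 3.6 = 40310

40310 kW


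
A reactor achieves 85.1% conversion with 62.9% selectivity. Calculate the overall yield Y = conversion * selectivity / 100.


Overall yield = conversion (%) * selectivity (%) / 100
Conversion = 85.1%, Selectivity = 62.9%
Y = 85.1 * 62.9 / 100
= 53.5279 %

53.5279 %


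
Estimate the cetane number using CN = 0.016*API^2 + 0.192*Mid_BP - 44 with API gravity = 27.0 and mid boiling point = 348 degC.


CN = 0.016 * 27.0^2 + 0.192 * 348 - 44
CN = 11.664 + 66.816 - 44 = 34.48

34.48


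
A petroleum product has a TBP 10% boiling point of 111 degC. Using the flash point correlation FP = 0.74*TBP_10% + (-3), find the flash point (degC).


FP = 0.74 * 111 + (-3) = 79.14

79.14 degC


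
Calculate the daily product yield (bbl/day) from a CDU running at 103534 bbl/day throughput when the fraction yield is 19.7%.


Crude throughput = 103534 bbl/day
Fraction yield = 19.7%
yield = throughput * fraction / 100
yield = 103534 * 19.7 / 100 = 20396.198

20396.198 bbl/day


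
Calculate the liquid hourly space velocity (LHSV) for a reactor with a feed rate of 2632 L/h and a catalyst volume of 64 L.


LHSV = volumetric feed rate / catalyst volume
= 2632 L/h / 64 L
= 41.12 h^-1

41.12 h^-1


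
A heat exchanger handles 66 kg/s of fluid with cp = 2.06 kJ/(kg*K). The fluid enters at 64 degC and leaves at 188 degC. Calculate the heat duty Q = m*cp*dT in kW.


Q = m_dot * cp * delta_T
delta_T = 188 - 64 = 124 K
Q = 66 * 2.06 * 124
= 135.96 * 124
= 16859.04 kW

16859.04 kW


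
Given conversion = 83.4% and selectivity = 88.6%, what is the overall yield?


Overall yield = conversion (%) * selectivity (%) / 100
Conversion = 83.4%, Selectivity = 88.6%
Y = 83.4 * 88.6 / 100
= 73.8924 %

73.8924 %


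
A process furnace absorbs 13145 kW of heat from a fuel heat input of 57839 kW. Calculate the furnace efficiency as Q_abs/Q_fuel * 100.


Furnace efficiency = Q_absorbed / Q_fuel * 100
= 13145 / 57839 * 100 = 22.73

22.73 %


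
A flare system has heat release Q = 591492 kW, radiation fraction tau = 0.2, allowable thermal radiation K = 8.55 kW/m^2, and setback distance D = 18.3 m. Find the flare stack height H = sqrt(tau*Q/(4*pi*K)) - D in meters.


tau*Q/(4*pi*K) = 0.2 * 591492 / (4 * pi * 8.55) = 1101.04
sqrt(1101.04) = 33.1819
H = 33.1819 - 18.3 = 14.88

14.88 m


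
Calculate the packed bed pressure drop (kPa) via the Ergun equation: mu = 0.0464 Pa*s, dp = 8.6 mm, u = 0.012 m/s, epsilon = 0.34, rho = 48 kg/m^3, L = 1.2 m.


dp = 8.6 mm = 0.0086 m
Viscous term = 150*0.0464*0.012*(1-0.34)^2 / (0.0086^2*0.34^3) = 12515.4
Inertial term = 1.75*48*0.012^2*(1-0.34) / (0.0086*0.34^3) = 23.6184
dP/L = 12515.4 + 23.6184 = 12539 Pa/m
dP = 12539 * 1.2 / 1000 = 15.05 kPa

15.05 kPa


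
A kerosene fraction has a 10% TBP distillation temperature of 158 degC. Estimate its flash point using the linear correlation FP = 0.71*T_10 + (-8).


FP = 0.71 * 158 + (-8) = 104.18

104.18 degC


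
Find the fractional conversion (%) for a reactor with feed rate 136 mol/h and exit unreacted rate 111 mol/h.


X = (F_in - F_out) / F_in * 100
Moles reacted = 136 - 111 = 25
X = 25 / 136 * 100
= 0.1838 * 100
= 18.38 %

18.38 %


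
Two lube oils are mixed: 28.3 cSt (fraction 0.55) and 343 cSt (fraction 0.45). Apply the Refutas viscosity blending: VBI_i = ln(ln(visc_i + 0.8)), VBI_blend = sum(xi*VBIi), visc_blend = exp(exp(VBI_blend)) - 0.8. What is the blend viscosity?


Refutas method: VBN_i = 14.534*ln(ln(visc_i + 0.8)) + 10.975, blended linearly by mass fraction; since VBN is linear in VBI_i = ln(ln(visc_i + 0.8)) and the fractions sum to 1, blend VBI directly: visc = exp(exp(VBI_blend)) - 0.8
VBI_1 = ln(ln(28.3 + 0.8)) = 1.21513
VBI_2 = ln(ln(343 + 0.8)) = 1.76474
VBI_blend = 0.55 * 1.21513 + 0.45 * 1.76474 = 1.46245
visc_blend = exp(exp(1.46245)) - 0.8 = 74.13

74.13 cSt


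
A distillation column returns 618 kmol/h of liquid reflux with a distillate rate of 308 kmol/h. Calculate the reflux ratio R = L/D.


Reflux ratio definition: R = L / D (liquid returned / distillate withdrawn)
L = 618 kmol/h, D = 308 kmol/h
R = 618 / 308 = 2.006

2.006


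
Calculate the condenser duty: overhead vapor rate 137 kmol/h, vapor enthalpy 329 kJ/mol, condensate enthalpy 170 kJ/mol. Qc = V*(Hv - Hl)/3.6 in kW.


Qc = 137 * (329 - 170) / 3.6 = 137 * 159 / 3.6 = 6051

6051 kW


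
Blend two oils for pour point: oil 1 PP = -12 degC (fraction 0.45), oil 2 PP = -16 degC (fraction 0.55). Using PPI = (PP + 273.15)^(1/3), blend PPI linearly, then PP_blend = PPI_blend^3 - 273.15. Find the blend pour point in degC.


PPI_1 = (-12 + 273.15)^(1/3) = 6.391901
PPI_2 = (-16 + 273.15)^(1/3) = 6.359098
PPI_blend = 0.45 * 6.391901 + 0.55 * 6.359098 = 6.373859
PP_blend = 6.373859^3 - 273.15 = 258.9449 - 273.15 = -14.21

-14.21 degC


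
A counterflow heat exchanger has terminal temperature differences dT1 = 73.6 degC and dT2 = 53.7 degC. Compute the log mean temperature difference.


LMTD = (dT1 - dT2) / ln(dT1/dT2)
= (73.6 - 53.7) / ln(73.6 / 53.7) = 19.9 / 0.315232 = 63.13

63.13 degC


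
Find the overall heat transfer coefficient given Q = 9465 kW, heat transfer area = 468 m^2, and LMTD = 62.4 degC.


From Q = U*A*LMTD, U = Q / (A * LMTD)
U = 9465 / (468 * 62.4) = 9465 / 29203.2 = 0.3241

0.3241 kW/(m^2*K)


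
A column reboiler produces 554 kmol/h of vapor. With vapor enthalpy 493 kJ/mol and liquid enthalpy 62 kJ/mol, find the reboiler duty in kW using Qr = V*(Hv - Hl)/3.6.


Qr = 554 * (493 - 62) / 3.6 = 554 * 431 / 3.6 = 66330

66330 kW


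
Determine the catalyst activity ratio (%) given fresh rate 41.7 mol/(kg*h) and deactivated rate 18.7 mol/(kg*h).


Activity (%) = (rate_used / rate_fresh) * 100
rate_used = 18.7, rate_fresh = 41.7
= (18.7 / 41.7) * 100
= 0.4484 * 100 = 44.84

44.84 %


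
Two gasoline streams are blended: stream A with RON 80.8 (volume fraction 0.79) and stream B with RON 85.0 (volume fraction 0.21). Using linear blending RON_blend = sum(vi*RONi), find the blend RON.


Linear blending: RON_blend = sum(vi * RONi)
Contribution 1: 0.79 * 80.8 = 63.832
Contribution 2: 0.21 * 85.0 = 17.85
RON_blend = 63.832 + 17.85 = 81.682

81.682


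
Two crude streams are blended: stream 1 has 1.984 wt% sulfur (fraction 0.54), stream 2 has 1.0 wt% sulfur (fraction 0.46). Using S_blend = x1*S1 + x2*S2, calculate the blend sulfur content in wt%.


Linear sulfur blending: S_blend = x1*S1 + x2*S2
Contribution 1: 0.54 * 1.984 = 1.07136 wt%
Contribution 2: 0.46 * 1.0 = 0.46 wt%
S_blend = 1.07136 + 0.46 = 1.53136

1.53136 wt%


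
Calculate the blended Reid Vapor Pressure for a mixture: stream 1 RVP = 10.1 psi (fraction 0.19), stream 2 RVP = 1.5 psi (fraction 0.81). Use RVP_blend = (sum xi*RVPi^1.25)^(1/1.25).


Chevron index: RVP_blend = (sum xi*RVPi^1.25)^(1/1.25)
RVP^1.25 terms: 0.19 * 10.1^1.25 + 0.81 * 1.5^1.25 = 4.76564
RVP_blend = 4.76564^(1/1.25) = 3.487

3.487 psi


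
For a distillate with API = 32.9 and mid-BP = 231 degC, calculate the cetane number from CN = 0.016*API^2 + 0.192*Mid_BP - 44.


CN = 0.016 * 32.9^2 + 0.192 * 231 - 44
CN = 17.31856 + 44.352 - 44 = 17.67056

17.67056


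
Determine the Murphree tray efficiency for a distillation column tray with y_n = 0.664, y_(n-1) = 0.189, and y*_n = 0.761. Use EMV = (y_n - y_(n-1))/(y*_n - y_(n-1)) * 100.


Murphree vapor efficiency: EMV = (y_n - y_(n-1)) / (y*_n - y_(n-1)) * 100
EMV = (0.664 - 0.189) / (0.761 - 0.189) * 100 = 0.475 / 0.572 * 100 = 83.04

83.04 %


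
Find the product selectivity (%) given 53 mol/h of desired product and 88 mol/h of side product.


Selectivity = desired / (desired + undesired) * 100
Total products = 53 + 88 = 141 mol/h
S = 53 / 141 * 100
= 0.3759 * 100
= 37.59 %

37.59 %


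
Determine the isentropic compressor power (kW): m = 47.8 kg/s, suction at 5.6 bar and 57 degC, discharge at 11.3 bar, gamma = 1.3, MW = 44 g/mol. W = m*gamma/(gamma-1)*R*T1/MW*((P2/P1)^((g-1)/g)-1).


Isentropic work: W = m*(gamma/(gamma-1))*(R*T1/MW)*((P2/P1)^((gamma-1)/gamma) - 1)
T1 = 57 + 273.15 = 330.15 K
Pressure ratio = 11.3 / 5.6 = 2.01786
Exponent = (1.3 - 1)/1.3 = 0.230769
(P2/P1)^exp - 1 = 2.01786^0.230769 - 1 = 0.17587
W = 47.8 * 1.3 / 0.3 * 8.314 * 330.15 / 44 * 0.17587 = 2273

2273 kW


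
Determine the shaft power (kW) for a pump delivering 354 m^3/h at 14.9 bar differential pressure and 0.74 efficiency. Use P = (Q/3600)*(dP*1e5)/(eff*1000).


Q = 354 / 3600 = 0.0983333 m^3/s
P = 0.0983333 * (14.9 * 1e5) / 0.74 / 1000 = 198.0

198.0 kW


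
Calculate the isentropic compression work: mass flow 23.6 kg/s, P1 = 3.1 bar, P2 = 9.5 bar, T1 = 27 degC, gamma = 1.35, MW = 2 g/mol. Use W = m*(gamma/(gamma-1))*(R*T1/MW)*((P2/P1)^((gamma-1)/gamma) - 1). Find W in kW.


Isentropic work: W = m*(gamma/(gamma-1))*(R*T1/MW)*((P2/P1)^((gamma-1)/gamma) - 1)
T1 = 27 + 273.15 = 300.15 K
Pressure ratio = 9.5 / 3.1 = 3.06452
Exponent = (1.35 - 1)/1.35 = 0.259259
(P2/P1)^exp - 1 = 3.06452^0.259259 - 1 = 0.336884
W = 23.6 * 1.35 / 0.35 * 8.314 * 300.15 / 2 * 0.336884 = 38260

38260 kW


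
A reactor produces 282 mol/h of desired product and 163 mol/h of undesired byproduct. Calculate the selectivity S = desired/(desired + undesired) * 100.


Selectivity = desired / (desired + undesired) * 100
Total products = 282 + 163 = 445 mol/h
S = 282 / 445 * 100
= 0.6337 * 100
= 63.37 %

63.37 %


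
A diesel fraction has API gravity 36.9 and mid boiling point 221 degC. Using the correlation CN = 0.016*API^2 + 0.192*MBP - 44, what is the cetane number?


CN = 0.016 * 36.9^2 + 0.192 * 221 - 44
CN = 21.78576 + 42.432 - 44 = 20.21776

20.21776


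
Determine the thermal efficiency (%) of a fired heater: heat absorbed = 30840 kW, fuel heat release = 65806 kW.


Furnace efficiency = Q_absorbed / Q_fuel * 100
= 30840 / 65806 * 100 = 46.87

46.87 %


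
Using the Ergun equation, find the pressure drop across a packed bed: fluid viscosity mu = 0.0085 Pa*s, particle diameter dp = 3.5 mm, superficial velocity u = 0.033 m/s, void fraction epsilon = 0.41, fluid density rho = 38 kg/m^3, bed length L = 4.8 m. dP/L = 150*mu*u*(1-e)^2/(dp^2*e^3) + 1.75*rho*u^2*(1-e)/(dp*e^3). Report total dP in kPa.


dp = 3.5 mm = 0.0035 m
Viscous term = 150*0.0085*0.033*(1-0.41)^2 / (0.0035^2*0.41^3) = 17347.6
Inertial term = 1.75*38*0.033^2*(1-0.41) / (0.0035*0.41^3) = 177.126
dP/L = 17347.6 + 177.126 = 17524.7 Pa/m
dP = 17524.7 * 4.8 / 1000 = 84.12 kPa

84.12 kPa


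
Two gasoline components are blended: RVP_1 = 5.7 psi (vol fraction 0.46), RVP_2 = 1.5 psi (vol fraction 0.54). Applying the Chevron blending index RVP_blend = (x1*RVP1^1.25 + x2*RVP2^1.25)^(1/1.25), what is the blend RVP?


Chevron index: RVP_blend = (sum xi*RVPi^1.25)^(1/1.25)
RVP^1.25 terms: 0.46 * 5.7^1.25 + 0.54 * 1.5^1.25 = 4.94778
RVP_blend = 4.94778^(1/1.25) = 3.594

3.594 psi


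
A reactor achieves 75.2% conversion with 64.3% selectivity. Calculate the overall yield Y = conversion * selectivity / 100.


Overall yield = conversion (%) * selectivity (%) / 100
Conversion = 75.2%, Selectivity = 64.3%
Y = 75.2 * 64.3 / 100
= 48.3536 %

48.3536 %


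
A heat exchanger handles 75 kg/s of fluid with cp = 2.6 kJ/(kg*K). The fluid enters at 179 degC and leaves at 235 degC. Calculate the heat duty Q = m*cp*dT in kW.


Q = m_dot * cp * delta_T
delta_T = 235 - 179 = 56 K
Q = 75 * 2.6 * 56
= 195 * 56
= 10920 kW

10920 kW


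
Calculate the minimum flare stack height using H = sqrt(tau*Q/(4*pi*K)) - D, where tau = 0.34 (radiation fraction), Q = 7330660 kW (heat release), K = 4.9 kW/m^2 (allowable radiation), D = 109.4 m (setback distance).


tau*Q/(4*pi*K) = 0.34 * 7330660 / (4 * pi * 4.9) = 40477.7
sqrt(40477.7) = 201.191
H = 201.191 - 109.4 = 91.79

91.79 m


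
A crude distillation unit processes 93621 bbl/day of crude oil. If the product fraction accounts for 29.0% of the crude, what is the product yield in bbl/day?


Crude throughput = 93621 bbl/day
Fraction yield = 29.0%
yield = throughput * fraction / 100
yield = 93621 * 29.0 / 100 = 27150.09

27150.09 bbl/day


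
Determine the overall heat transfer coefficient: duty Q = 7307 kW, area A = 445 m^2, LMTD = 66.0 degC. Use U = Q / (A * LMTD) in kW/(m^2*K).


From Q = U*A*LMTD, U = Q / (A * LMTD)
U = 7307 / (445 * 66.0) = 7307 / 29370 = 0.2488

0.2488 kW/(m^2*K)


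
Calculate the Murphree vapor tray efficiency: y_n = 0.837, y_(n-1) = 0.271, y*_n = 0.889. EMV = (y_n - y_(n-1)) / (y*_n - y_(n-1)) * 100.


Murphree vapor efficiency: EMV = (y_n - y_(n-1)) / (y*_n - y_(n-1)) * 100
EMV = (0.837 - 0.271) / (0.889 - 0.271) * 100 = 0.566 / 0.618 * 100 = 91.59

91.59 %


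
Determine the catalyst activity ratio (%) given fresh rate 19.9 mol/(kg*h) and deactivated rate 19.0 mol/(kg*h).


Activity (%) = (rate_used / rate_fresh) * 100
rate_used = 19.0, rate_fresh = 19.9
= (19.0 / 19.9) * 100
= 0.9548 * 100 = 95.48

95.48 %


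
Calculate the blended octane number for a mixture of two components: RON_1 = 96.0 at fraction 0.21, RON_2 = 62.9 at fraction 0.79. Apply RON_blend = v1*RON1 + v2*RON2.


Linear blending: RON_blend = sum(vi * RONi)
Contribution 1: 0.21 * 96.0 = 20.16
Contribution 2: 0.79 * 62.9 = 49.691
RON_blend = 20.16 + 49.691 = 69.851

69.851


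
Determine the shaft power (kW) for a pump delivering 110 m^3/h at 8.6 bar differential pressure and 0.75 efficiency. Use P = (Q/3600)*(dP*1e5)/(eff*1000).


Q = 110 / 3600 = 0.0305556 m^3/s
P = 0.0305556 * (8.6 * 1e5) / 0.75 / 1000 = 35.04

35.04 kW


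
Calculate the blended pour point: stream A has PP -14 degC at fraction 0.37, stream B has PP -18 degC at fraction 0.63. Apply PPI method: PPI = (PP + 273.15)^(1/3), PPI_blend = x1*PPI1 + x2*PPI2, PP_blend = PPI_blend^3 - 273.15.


PPI_1 = (-14 + 273.15)^(1/3) = 6.375541
PPI_2 = (-18 + 273.15)^(1/3) = 6.342569
PPI_blend = 0.37 * 6.375541 + 0.63 * 6.342569 = 6.354769
PP_blend = 6.354769^3 - 273.15 = 256.6252 - 273.15 = -16.52

-16.52 degC


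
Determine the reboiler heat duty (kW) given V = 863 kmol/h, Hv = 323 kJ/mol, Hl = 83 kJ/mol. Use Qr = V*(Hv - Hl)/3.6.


Qr = 863 * (323 - 83) / 3.6 = 863 * 240 / 3.6 = 57530

57530 kW


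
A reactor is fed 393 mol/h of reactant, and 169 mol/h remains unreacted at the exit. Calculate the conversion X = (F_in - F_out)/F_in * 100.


X = (F_in - F_out) / F_in * 100
Moles reacted = 393 - 169 = 224
X = 224 / 393 * 100
= 0.5700 * 100
= 57.00 %

57.00 %


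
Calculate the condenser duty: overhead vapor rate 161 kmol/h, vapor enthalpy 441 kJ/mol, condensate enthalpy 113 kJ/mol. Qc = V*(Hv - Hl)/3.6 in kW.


Qc = 161 * (441 - 113) / 3.6 = 161 * 328 / 3.6 = 14670

14670 kW


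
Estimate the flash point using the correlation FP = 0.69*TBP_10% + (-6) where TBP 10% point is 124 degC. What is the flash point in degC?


FP = 0.69 * 124 + (-6) = 79.56

79.56 degC


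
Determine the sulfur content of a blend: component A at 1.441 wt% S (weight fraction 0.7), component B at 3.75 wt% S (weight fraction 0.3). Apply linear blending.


Linear sulfur blending: S_blend = x1*S1 + x2*S2
Contribution 1: 0.7 * 1.441 = 1.0087 wt%
Contribution 2: 0.3 * 3.75 = 1.125 wt%
S_blend = 1.0087 + 1.125 = 2.1337

2.1337 wt%


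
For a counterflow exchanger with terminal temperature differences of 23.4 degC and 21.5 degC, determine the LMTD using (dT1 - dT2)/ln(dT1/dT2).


LMTD = (dT1 - dT2) / ln(dT1/dT2)
= (23.4 - 21.5) / ln(23.4 / 21.5) = 1.9 / 0.0846831 = 22.44

22.44 degC


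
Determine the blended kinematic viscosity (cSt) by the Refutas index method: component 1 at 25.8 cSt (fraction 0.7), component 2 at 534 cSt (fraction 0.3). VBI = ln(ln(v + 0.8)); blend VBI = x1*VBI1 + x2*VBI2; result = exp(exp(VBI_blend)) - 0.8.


Refutas method: VBN_i = 14.534*ln(ln(visc_i + 0.8)) + 10.975, blended linearly by mass fraction; since VBN is linear in VBI_i = ln(ln(visc_i + 0.8)) and the fractions sum to 1, blend VBI directly: visc = exp(exp(VBI_blend)) - 0.8
VBI_1 = ln(ln(25.8 + 0.8)) = 1.18812
VBI_2 = ln(ln(534 + 0.8)) = 1.83767
VBI_blend = 0.7 * 1.18812 + 0.3 * 1.83767 = 1.38298
visc_blend = exp(exp(1.38298)) - 0.8 = 53.08

53.08 cSt


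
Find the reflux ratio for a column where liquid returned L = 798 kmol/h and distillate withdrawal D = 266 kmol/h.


Reflux ratio definition: R = L / D (liquid returned / distillate withdrawn)
L = 798 kmol/h, D = 266 kmol/h
R = 798 / 266 = 3.000

3.000


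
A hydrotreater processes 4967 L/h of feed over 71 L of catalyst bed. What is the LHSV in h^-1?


LHSV = volumetric feed rate / catalyst volume
= 4967 L/h / 71 L
= 69.96 h^-1

69.96 h^-1


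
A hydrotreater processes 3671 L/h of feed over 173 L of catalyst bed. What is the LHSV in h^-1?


LHSV = volumetric feed rate / catalyst volume
= 3671 L/h / 173 L
= 21.22 h^-1

21.22 h^-1


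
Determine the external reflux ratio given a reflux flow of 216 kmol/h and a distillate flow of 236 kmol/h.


Reflux ratio definition: R = L / D (liquid returned / distillate withdrawn)
L = 216 kmol/h, D = 236 kmol/h
R = 216 / 236 = 0.9153

0.9153


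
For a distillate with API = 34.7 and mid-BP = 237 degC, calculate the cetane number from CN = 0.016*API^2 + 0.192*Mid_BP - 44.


CN = 0.016 * 34.7^2 + 0.192 * 237 - 44
CN = 19.26544 + 45.504 - 44 = 20.76944

20.76944


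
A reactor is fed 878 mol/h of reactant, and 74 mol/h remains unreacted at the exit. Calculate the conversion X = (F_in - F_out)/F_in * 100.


X = (F_in - F_out) / F_in * 100
Moles reacted = 878 - 74 = 804
X = 804 / 878 * 100
= 0.9157 * 100
= 91.57 %

91.57 %


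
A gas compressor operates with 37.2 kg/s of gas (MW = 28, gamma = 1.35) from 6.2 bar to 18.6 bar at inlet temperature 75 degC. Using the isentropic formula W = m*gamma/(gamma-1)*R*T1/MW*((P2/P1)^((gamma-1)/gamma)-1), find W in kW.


Isentropic work: W = m*(gamma/(gamma-1))*(R*T1/MW)*((P2/P1)^((gamma-1)/gamma) - 1)
T1 = 75 + 273.15 = 348.15 K
Pressure ratio = 18.6 / 6.2 = 3
Exponent = (1.35 - 1)/1.35 = 0.259259
(P2/P1)^exp - 1 = 3^0.259259 - 1 = 0.32953
W = 37.2 * 1.35 / 0.35 * 8.314 * 348.15 / 28 * 0.32953 = 4888

4888 kW


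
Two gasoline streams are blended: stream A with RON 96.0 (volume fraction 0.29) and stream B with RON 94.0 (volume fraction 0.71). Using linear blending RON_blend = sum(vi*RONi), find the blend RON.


Linear blending: RON_blend = sum(vi * RONi)
Contribution 1: 0.29 * 96.0 = 27.84
Contribution 2: 0.71 * 94.0 = 66.74
RON_blend = 27.84 + 66.74 = 94.58

94.58


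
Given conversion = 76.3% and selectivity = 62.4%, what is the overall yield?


Overall yield = conversion (%) * selectivity (%) / 100
Conversion = 76.3%, Selectivity = 62.4%
Y = 76.3 * 62.4 / 100
= 47.6112 %

47.6112 %


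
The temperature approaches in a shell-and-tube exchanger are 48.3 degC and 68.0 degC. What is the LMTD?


LMTD = (dT1 - dT2) / ln(dT1/dT2)
= (48.3 - 68.0) / ln(48.3 / 68.0) = -19.7 / -0.342076 = 57.59

57.59 degC


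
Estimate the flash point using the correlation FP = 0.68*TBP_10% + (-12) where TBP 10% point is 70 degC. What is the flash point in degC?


FP = 0.68 * 70 + (-12) = 35.6

35.6 degC


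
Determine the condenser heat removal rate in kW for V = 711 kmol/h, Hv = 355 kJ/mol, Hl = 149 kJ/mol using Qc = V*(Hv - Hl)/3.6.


Qc = 711 * (355 - 149) / 3.6 = 711 * 206 / 3.6 = 40680

40680 kW


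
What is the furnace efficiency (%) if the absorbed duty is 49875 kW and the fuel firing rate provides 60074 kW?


Furnace efficiency = Q_absorbed / Q_fuel * 100
= 49875 / 60074 * 100 = 83.02

83.02 %


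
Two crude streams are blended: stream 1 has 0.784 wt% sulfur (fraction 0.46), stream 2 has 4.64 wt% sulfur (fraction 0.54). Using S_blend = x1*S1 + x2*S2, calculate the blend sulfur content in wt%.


Linear sulfur blending: S_blend = x1*S1 + x2*S2
Contribution 1: 0.46 * 0.784 = 0.36064 wt%
Contribution 2: 0.54 * 4.64 = 2.5056 wt%
S_blend = 0.36064 + 2.5056 = 2.86624

2.86624 wt%


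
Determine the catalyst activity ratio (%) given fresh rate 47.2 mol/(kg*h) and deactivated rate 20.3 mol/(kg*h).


Activity (%) = (rate_used / rate_fresh) * 100
rate_used = 20.3, rate_fresh = 47.2
= (20.3 / 47.2) * 100
= 0.4301 * 100 = 43.01

43.01 %


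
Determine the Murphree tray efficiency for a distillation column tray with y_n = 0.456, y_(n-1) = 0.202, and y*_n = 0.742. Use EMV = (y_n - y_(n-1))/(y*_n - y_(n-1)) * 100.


Murphree vapor efficiency: EMV = (y_n - y_(n-1)) / (y*_n - y_(n-1)) * 100
EMV = (0.456 - 0.202) / (0.742 - 0.202) * 100 = 0.254 / 0.54 * 100 = 47.04

47.04 %


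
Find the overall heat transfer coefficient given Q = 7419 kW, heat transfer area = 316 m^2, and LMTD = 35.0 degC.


From Q = U*A*LMTD, U = Q / (A * LMTD)
U = 7419 / (316 * 35.0) = 7419 / 11060 = 0.6708

0.6708 kW/(m^2*K)


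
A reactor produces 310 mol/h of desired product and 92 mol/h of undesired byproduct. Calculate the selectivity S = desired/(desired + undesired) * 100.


Selectivity = desired / (desired + undesired) * 100
Total products = 310 + 92 = 402 mol/h
S = 310 / 402 * 100
= 0.7711 * 100
= 77.11 %

77.11 %


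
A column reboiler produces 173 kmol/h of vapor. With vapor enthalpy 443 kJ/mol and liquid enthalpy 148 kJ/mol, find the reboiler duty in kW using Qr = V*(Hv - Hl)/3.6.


Qr = 173 * (443 - 148) / 3.6 = 173 * 295 / 3.6 = 14180

14180 kW


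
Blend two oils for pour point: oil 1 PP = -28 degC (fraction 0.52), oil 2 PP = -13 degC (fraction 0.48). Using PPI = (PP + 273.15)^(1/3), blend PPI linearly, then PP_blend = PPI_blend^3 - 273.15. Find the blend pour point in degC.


PPI_1 = (-28 + 273.15)^(1/3) = 6.258601
PPI_2 = (-13 + 273.15)^(1/3) = 6.383731
PPI_blend = 0.52 * 6.258601 + 0.48 * 6.383731 = 6.318663
PP_blend = 6.318663^3 - 273.15 = 252.2758 - 273.15 = -20.87

-20.87 degC


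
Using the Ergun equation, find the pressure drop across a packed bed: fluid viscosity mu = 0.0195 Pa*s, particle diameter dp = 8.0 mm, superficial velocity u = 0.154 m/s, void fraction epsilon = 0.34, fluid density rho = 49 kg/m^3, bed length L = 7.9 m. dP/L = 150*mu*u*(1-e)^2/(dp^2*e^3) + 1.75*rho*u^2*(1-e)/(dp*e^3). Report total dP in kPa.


dp = 8.0 mm = 0.008 m
Viscous term = 150*0.0195*0.154*(1-0.34)^2 / (0.008^2*0.34^3) = 78004.2
Inertial term = 1.75*49*0.154^2*(1-0.34) / (0.008*0.34^3) = 4268.67
dP/L = 78004.2 + 4268.67 = 82272.9 Pa/m
dP = 82272.9 * 7.9 / 1000 = 650.0 kPa

650.0 kPa


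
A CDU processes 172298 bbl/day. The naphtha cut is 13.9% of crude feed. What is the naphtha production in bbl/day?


Crude throughput = 172298 bbl/day
Fraction yield = 13.9%
yield = throughput * fraction / 100
yield = 172298 * 13.9 / 100 = 23949.422

23949.422 bbl/day


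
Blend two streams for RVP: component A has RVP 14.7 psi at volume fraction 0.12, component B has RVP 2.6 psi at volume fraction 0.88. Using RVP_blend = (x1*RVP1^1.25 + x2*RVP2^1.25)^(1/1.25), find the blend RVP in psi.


Chevron index: RVP_blend = (sum xi*RVPi^1.25)^(1/1.25)
RVP^1.25 terms: 0.12 * 14.7^1.25 + 0.88 * 2.6^1.25 = 6.3594
RVP_blend = 6.3594^(1/1.25) = 4.393

4.393 psi


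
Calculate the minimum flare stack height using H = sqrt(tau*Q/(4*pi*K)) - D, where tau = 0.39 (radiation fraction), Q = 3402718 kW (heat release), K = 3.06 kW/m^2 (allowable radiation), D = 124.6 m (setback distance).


tau*Q/(4*pi*K) = 0.39 * 3402718 / (4 * pi * 3.06) = 34511.1
sqrt(34511.1) = 185.772
H = 185.772 - 124.6 = 61.17

61.17 m


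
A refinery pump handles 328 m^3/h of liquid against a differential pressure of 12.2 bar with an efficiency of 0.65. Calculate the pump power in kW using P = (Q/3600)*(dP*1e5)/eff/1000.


Q = 328 / 3600 = 0.0911111 m^3/s
P = 0.0911111 * (12.2 * 1e5) / 0.65 / 1000 = 171.0

171.0 kW


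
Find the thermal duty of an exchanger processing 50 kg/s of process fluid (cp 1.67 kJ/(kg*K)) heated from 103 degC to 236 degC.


Q = m_dot * cp * delta_T
delta_T = 236 - 103 = 133 K
Q = 50 * 1.67 * 133
= 83.5 * 133
= 11105.5 kW

11105.5 kW


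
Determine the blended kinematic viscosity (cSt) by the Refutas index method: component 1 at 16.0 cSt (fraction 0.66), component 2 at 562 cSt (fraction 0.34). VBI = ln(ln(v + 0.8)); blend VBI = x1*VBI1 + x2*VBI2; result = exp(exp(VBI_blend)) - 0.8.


Refutas method: VBN_i = 14.534*ln(ln(visc_i + 0.8)) + 10.975, blended linearly by mass fraction; since VBN is linear in VBI_i = ln(ln(visc_i + 0.8)) and the fractions sum to 1, blend VBI directly: visc = exp(exp(VBI_blend)) - 0.8
VBI_1 = ln(ln(16.0 + 0.8)) = 1.03723
VBI_2 = ln(ln(562 + 0.8)) = 1.84576
VBI_blend = 0.66 * 1.03723 + 0.34 * 1.84576 = 1.31213
visc_blend = exp(exp(1.31213)) - 0.8 = 40.22

40.22 cSt


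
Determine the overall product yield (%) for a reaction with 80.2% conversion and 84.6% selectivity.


Overall yield = conversion (%) * selectivity (%) / 100
Conversion = 80.2%, Selectivity = 84.6%
Y = 80.2 * 84.6 / 100
= 67.8492 %

67.8492 %


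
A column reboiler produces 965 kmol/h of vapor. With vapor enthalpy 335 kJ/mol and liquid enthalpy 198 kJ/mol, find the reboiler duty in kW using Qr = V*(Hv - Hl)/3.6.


Qr = 965 * (335 - 198) / 3.6 = 965 * 137 / 3.6 = 36720

36720 kW


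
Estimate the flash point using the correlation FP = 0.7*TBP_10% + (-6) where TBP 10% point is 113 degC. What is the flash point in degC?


FP = 0.7 * 113 + (-6) = 73.1

73.1 degC


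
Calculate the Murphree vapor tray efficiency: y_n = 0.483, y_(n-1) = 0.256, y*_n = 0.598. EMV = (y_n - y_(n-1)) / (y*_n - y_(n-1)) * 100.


Murphree vapor efficiency: EMV = (y_n - y_(n-1)) / (y*_n - y_(n-1)) * 100
EMV = (0.483 - 0.256) / (0.598 - 0.256) * 100 = 0.227 / 0.342 * 100 = 66.37

66.37 %


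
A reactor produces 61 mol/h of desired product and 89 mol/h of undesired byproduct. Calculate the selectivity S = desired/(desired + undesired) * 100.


Selectivity = desired / (desired + undesired) * 100
Total products = 61 + 89 = 150 mol/h
S = 61 / 150 * 100
= 0.4067 * 100
= 40.67 %

40.67 %


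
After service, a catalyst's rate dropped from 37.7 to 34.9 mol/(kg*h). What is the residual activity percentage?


Activity (%) = (rate_used / rate_fresh) * 100
rate_used = 34.9, rate_fresh = 37.7
= (34.9 / 37.7) * 100
= 0.9257 * 100 = 92.57

92.57 %


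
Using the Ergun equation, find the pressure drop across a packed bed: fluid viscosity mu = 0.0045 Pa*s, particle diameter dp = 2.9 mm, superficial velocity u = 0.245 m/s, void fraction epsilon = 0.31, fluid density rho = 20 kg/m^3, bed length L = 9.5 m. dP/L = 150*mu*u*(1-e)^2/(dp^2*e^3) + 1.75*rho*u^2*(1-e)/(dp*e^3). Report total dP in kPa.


dp = 2.9 mm = 0.0029 m
Viscous term = 150*0.0045*0.245*(1-0.31)^2 / (0.0029^2*0.31^3) = 314258
Inertial term = 1.75*20*0.245^2*(1-0.31) / (0.0029*0.31^3) = 16779
dP/L = 314258 + 16779 = 331037 Pa/m
dP = 331037 * 9.5 / 1000 = 3145 kPa

3145 kPa


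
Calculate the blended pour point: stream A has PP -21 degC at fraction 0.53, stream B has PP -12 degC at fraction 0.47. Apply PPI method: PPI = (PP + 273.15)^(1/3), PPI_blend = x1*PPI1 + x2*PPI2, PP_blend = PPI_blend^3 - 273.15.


PPI_1 = (-21 + 273.15)^(1/3) = 6.317613
PPI_2 = (-12 + 273.15)^(1/3) = 6.391901
PPI_blend = 0.53 * 6.317613 + 0.47 * 6.391901 = 6.352528
PP_blend = 6.352528^3 - 273.15 = 256.3538 - 273.15 = -16.8

-16.8 degC


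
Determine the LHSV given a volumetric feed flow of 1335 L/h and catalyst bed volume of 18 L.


LHSV = volumetric feed rate / catalyst volume
= 1335 L/h / 18 L
= 74.17 h^-1

74.17 h^-1


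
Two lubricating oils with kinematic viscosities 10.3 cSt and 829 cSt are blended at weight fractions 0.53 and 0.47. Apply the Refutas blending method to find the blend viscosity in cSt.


Refutas method: VBN_i = 14.534*ln(ln(visc_i + 0.8)) + 10.975, blended linearly by mass fraction; since VBN is linear in VBI_i = ln(ln(visc_i + 0.8)) and the fractions sum to 1, blend VBI directly: visc = exp(exp(VBI_blend)) - 0.8
VBI_1 = ln(ln(10.3 + 0.8)) = 0.878358
VBI_2 = ln(ln(829 + 0.8)) = 1.90526
VBI_blend = 0.53 * 0.878358 + 0.47 * 1.90526 = 1.361
visc_blend = exp(exp(1.361)) - 0.8 = 48.61

48.61 cSt


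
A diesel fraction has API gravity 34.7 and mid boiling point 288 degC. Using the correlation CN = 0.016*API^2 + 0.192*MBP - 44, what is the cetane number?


CN = 0.016 * 34.7^2 + 0.192 * 288 - 44
CN = 19.26544 + 55.296 - 44 = 30.56144

30.56144


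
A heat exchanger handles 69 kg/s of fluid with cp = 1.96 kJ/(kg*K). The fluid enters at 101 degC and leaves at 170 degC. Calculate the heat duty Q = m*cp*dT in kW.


Q = m_dot * cp * delta_T
delta_T = 170 - 101 = 69 K
Q = 69 * 1.96 * 69
= 135.24 * 69
= 9331.56 kW

9331.56 kW


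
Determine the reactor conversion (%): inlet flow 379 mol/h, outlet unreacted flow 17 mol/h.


X = (F_in - F_out) / F_in * 100
Moles reacted = 379 - 17 = 362
X = 362 / 379 * 100
= 0.9551 * 100
= 95.51 %

95.51 %


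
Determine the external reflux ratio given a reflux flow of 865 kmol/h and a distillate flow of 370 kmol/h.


Reflux ratio definition: R = L / D (liquid returned / distillate withdrawn)
L = 865 kmol/h, D = 370 kmol/h
R = 865 / 370 = 2.338

2.338


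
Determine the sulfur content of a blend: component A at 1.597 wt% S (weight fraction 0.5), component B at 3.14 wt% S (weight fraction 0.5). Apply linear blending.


Linear sulfur blending: S_blend = x1*S1 + x2*S2
Contribution 1: 0.5 * 1.597 = 0.7985 wt%
Contribution 2: 0.5 * 3.14 = 1.57 wt%
S_blend = 0.7985 + 1.57 = 2.3685

2.3685 wt%


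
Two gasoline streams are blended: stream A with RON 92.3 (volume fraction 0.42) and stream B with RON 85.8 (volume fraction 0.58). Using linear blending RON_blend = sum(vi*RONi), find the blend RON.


Linear blending: RON_blend = sum(vi * RONi)
Contribution 1: 0.42 * 92.3 = 38.766
Contribution 2: 0.58 * 85.8 = 49.764
RON_blend = 38.766 + 49.764 = 88.53

88.53


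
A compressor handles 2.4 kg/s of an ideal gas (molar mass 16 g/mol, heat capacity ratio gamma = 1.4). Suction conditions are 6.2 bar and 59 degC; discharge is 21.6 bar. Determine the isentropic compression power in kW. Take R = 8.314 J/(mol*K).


Isentropic work: W = m*(gamma/(gamma-1))*(R*T1/MW)*((P2/P1)^((gamma-1)/gamma) - 1)
T1 = 59 + 273.15 = 332.15 K
Pressure ratio = 21.6 / 6.2 = 3.48387
Exponent = (1.4 - 1)/1.4 = 0.285714
(P2/P1)^exp - 1 = 3.48387^0.285714 - 1 = 0.428482
W = 2.4 * 1.4 / 0.4 * 8.314 * 332.15 / 16 * 0.428482 = 621.2

621.2 kW


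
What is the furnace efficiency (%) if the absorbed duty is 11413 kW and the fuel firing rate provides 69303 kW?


Furnace efficiency = Q_absorbed / Q_fuel * 100
= 11413 / 69303 * 100 = 16.47

16.47 %


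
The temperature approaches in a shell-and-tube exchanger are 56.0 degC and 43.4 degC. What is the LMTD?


LMTD = (dT1 - dT2) / ln(dT1/dT2)
= (56.0 - 43.4) / ln(56.0 / 43.4) = 12.6 / 0.254892 = 49.43

49.43 degC


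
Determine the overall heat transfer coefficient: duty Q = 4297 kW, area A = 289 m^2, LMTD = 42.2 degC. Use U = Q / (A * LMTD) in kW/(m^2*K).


From Q = U*A*LMTD, U = Q / (A * LMTD)
U = 4297 / (289 * 42.2) = 4297 / 12195.8 = 0.3523

0.3523 kW/(m^2*K)


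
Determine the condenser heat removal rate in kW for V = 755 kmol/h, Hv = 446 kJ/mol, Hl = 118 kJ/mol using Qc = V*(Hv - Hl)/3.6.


Qc = 755 * (446 - 118) / 3.6 = 755 * 328 / 3.6 = 68790

68790 kW


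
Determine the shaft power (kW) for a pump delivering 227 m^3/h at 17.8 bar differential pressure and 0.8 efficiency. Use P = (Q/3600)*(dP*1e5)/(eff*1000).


Q = 227 / 3600 = 0.0630556 m^3/s
P = 0.0630556 * (17.8 * 1e5) / 0.8 / 1000 = 140.3

140.3 kW


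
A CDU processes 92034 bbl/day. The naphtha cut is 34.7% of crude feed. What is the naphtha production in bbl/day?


Crude throughput = 92034 bbl/day
Fraction yield = 34.7%
yield = throughput * fraction / 100
yield = 92034 * 34.7 / 100 = 31935.798

31935.798 bbl/day


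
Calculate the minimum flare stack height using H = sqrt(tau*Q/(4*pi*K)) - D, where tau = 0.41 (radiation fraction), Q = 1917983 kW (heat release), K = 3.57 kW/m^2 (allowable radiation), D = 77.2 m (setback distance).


tau*Q/(4*pi*K) = 0.41 * 1917983 / (4 * pi * 3.57) = 17528.7
sqrt(17528.7) = 132.396
H = 132.396 - 77.2 = 55.20

55.20 m


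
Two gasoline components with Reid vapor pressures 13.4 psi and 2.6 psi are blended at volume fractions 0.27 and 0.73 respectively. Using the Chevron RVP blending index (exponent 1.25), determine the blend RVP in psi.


Chevron index: RVP_blend = (sum xi*RVPi^1.25)^(1/1.25)
RVP^1.25 terms: 0.27 * 13.4^1.25 + 0.73 * 2.6^1.25 = 9.33233
RVP_blend = 9.33233^(1/1.25) = 5.970

5.970 psi


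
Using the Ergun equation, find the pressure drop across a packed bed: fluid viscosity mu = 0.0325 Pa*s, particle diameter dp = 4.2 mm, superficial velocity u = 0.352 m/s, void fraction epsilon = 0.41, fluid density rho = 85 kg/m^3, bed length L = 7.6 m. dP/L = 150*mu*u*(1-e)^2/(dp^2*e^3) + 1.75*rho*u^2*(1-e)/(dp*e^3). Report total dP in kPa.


dp = 4.2 mm = 0.0042 m
Viscous term = 150*0.0325*0.352*(1-0.41)^2 / (0.0042^2*0.41^3) = 491328
Inertial term = 1.75*85*0.352^2*(1-0.41) / (0.0042*0.41^3) = 37565.9
dP/L = 491328 + 37565.9 = 528894 Pa/m
dP = 528894 * 7.6 / 1000 = 4020 kPa

4020 kPa


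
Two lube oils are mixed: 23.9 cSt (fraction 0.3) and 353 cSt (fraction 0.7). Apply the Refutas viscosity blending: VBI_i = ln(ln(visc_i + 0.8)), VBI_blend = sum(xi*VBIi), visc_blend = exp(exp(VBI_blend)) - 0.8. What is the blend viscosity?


Refutas method: VBN_i = 14.534*ln(ln(visc_i + 0.8)) + 10.975, blended linearly by mass fraction; since VBN is linear in VBI_i = ln(ln(visc_i + 0.8)) and the fractions sum to 1, blend VBI directly: visc = exp(exp(VBI_blend)) - 0.8
VBI_1 = ln(ln(23.9 + 0.8)) = 1.16527
VBI_2 = ln(ln(353 + 0.8)) = 1.76964
VBI_blend = 0.3 * 1.16527 + 0.7 * 1.76964 = 1.58833
visc_blend = exp(exp(1.58833)) - 0.8 = 132.9

132.9 cSt


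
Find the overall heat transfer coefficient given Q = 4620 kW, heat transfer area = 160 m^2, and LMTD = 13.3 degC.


From Q = U*A*LMTD, U = Q / (A * LMTD)
U = 4620 / (160 * 13.3) = 4620 / 2128 = 2.171

2.171 kW/(m^2*K)


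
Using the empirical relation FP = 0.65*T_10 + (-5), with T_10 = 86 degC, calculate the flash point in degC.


FP = 0.65 * 86 + (-5) = 50.9

50.9 degC


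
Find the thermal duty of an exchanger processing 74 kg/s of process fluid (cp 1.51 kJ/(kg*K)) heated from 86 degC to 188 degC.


Q = m_dot * cp * delta_T
delta_T = 188 - 86 = 102 K
Q = 74 * 1.51 * 102
= 111.74 * 102
= 11397.48 kW

11397.48 kW


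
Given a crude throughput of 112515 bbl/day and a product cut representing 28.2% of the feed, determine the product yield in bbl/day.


Crude throughput = 112515 bbl/day
Fraction yield = 28.2%
yield = throughput * fraction / 100
yield = 112515 * 28.2 / 100 = 31729.23

31729.23 bbl/day


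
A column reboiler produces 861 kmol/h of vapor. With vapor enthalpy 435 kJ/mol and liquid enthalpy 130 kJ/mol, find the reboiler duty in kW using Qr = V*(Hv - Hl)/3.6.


Qr = 861 * (435 - 130) / 3.6 = 861 * 305 / 3.6 = 72950

72950 kW


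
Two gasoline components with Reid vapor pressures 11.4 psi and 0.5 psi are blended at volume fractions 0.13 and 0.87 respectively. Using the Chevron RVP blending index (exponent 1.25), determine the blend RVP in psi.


Chevron index: RVP_blend = (sum xi*RVPi^1.25)^(1/1.25)
RVP^1.25 terms: 0.13 * 11.4^1.25 + 0.87 * 0.5^1.25 = 3.08896
RVP_blend = 3.08896^(1/1.25) = 2.465

2.465 psi


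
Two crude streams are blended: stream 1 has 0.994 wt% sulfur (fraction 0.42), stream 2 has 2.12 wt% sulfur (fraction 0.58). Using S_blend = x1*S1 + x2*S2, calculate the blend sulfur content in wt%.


Linear sulfur blending: S_blend = x1*S1 + x2*S2
Contribution 1: 0.42 * 0.994 = 0.41748 wt%
Contribution 2: 0.58 * 2.12 = 1.2296 wt%
S_blend = 0.41748 + 1.2296 = 1.64708

1.64708 wt%


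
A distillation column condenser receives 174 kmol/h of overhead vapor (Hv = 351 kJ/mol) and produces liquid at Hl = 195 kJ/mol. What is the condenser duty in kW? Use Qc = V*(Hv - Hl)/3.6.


Qc = 174 * (351 - 195) / 3.6 = 174 * 156 / 3.6 = 7540

7540 kW


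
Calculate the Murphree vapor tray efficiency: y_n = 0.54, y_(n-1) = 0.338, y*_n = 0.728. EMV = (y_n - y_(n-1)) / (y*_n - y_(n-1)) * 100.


Murphree vapor efficiency: EMV = (y_n - y_(n-1)) / (y*_n - y_(n-1)) * 100
EMV = (0.54 - 0.338) / (0.728 - 0.338) * 100 = 0.202 / 0.39 * 100 = 51.79

51.79 %


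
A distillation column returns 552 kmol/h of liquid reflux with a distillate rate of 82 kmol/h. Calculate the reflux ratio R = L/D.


Reflux ratio definition: R = L / D (liquid returned / distillate withdrawn)
L = 552 kmol/h, D = 82 kmol/h
R = 552 / 82 = 6.732

6.732


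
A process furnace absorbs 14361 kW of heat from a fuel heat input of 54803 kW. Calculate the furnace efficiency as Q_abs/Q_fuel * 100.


Furnace efficiency = Q_absorbed / Q_fuel * 100
= 14361 / 54803 * 100 = 26.20

26.20 %


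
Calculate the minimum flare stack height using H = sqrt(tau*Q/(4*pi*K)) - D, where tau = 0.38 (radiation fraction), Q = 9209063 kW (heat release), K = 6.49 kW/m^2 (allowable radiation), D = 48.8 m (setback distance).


tau*Q/(4*pi*K) = 0.38 * 9209063 / (4 * pi * 6.49) = 42908.6
sqrt(42908.6) = 207.144
H = 207.144 - 48.8 = 158.3

158.3 m


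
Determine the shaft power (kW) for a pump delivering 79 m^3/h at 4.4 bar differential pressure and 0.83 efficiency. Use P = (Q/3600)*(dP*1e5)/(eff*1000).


Q = 79 / 3600 = 0.0219444 m^3/s
P = 0.0219444 * (4.4 * 1e5) / 0.83 / 1000 = 11.63

11.63 kW


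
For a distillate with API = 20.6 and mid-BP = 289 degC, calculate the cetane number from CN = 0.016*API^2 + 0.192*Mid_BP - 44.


CN = 0.016 * 20.6^2 + 0.192 * 289 - 44
CN = 6.78976 + 55.488 - 44 = 18.27776

18.27776
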